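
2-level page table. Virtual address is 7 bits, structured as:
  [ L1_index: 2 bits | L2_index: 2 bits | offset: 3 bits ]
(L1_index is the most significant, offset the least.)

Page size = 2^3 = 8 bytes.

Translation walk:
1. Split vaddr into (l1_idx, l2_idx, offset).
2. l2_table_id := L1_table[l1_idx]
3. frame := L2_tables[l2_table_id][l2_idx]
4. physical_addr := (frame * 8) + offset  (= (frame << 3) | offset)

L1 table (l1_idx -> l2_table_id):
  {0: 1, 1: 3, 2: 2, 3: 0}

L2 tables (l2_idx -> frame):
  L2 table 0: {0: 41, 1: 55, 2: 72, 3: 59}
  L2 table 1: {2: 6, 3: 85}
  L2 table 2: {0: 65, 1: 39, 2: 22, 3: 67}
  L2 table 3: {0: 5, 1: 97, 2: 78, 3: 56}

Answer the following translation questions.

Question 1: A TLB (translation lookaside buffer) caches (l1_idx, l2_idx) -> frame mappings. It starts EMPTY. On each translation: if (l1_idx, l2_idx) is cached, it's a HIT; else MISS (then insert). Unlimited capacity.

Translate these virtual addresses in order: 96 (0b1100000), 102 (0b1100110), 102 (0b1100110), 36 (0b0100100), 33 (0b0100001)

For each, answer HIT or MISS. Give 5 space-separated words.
Answer: MISS HIT HIT MISS HIT

Derivation:
vaddr=96: (3,0) not in TLB -> MISS, insert
vaddr=102: (3,0) in TLB -> HIT
vaddr=102: (3,0) in TLB -> HIT
vaddr=36: (1,0) not in TLB -> MISS, insert
vaddr=33: (1,0) in TLB -> HIT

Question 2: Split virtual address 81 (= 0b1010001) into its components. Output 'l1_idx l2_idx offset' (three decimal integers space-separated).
Answer: 2 2 1

Derivation:
vaddr = 81 = 0b1010001
  top 2 bits -> l1_idx = 2
  next 2 bits -> l2_idx = 2
  bottom 3 bits -> offset = 1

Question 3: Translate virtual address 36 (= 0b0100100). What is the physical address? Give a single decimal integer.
Answer: 44

Derivation:
vaddr = 36 = 0b0100100
Split: l1_idx=1, l2_idx=0, offset=4
L1[1] = 3
L2[3][0] = 5
paddr = 5 * 8 + 4 = 44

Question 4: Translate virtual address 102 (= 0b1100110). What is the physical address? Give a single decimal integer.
vaddr = 102 = 0b1100110
Split: l1_idx=3, l2_idx=0, offset=6
L1[3] = 0
L2[0][0] = 41
paddr = 41 * 8 + 6 = 334

Answer: 334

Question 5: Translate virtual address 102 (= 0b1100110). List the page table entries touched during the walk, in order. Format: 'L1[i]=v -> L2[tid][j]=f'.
Answer: L1[3]=0 -> L2[0][0]=41

Derivation:
vaddr = 102 = 0b1100110
Split: l1_idx=3, l2_idx=0, offset=6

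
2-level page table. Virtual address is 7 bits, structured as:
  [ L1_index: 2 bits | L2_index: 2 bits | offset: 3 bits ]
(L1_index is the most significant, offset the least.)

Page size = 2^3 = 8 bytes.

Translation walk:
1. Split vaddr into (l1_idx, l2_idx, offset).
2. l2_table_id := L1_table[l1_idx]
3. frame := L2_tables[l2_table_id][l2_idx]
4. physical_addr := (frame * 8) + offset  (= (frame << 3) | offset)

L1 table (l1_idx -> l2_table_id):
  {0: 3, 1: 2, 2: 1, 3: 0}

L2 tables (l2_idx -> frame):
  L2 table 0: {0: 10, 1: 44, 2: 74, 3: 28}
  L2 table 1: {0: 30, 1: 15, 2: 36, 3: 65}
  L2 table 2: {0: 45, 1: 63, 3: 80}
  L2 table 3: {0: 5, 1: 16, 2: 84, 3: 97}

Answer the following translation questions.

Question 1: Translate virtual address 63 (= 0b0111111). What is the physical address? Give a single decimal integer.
Answer: 647

Derivation:
vaddr = 63 = 0b0111111
Split: l1_idx=1, l2_idx=3, offset=7
L1[1] = 2
L2[2][3] = 80
paddr = 80 * 8 + 7 = 647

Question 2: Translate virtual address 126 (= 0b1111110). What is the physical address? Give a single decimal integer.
Answer: 230

Derivation:
vaddr = 126 = 0b1111110
Split: l1_idx=3, l2_idx=3, offset=6
L1[3] = 0
L2[0][3] = 28
paddr = 28 * 8 + 6 = 230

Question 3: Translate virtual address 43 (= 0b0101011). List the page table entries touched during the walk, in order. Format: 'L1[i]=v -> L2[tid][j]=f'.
Answer: L1[1]=2 -> L2[2][1]=63

Derivation:
vaddr = 43 = 0b0101011
Split: l1_idx=1, l2_idx=1, offset=3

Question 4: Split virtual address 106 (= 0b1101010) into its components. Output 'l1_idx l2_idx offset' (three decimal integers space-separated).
Answer: 3 1 2

Derivation:
vaddr = 106 = 0b1101010
  top 2 bits -> l1_idx = 3
  next 2 bits -> l2_idx = 1
  bottom 3 bits -> offset = 2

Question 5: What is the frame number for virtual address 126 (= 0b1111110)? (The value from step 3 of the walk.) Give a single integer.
vaddr = 126: l1_idx=3, l2_idx=3
L1[3] = 0; L2[0][3] = 28

Answer: 28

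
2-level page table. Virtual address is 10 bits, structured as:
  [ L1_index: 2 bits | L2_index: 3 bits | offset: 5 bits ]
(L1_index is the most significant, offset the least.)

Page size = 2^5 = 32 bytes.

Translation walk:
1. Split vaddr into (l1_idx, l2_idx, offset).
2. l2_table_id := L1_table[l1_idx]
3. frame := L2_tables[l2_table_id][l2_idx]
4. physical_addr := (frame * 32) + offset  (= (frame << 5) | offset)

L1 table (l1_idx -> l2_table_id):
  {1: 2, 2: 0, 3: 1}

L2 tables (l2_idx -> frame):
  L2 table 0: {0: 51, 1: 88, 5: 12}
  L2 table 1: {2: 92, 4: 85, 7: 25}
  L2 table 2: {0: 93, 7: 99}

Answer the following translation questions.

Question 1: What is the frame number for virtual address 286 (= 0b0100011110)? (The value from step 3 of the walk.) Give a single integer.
vaddr = 286: l1_idx=1, l2_idx=0
L1[1] = 2; L2[2][0] = 93

Answer: 93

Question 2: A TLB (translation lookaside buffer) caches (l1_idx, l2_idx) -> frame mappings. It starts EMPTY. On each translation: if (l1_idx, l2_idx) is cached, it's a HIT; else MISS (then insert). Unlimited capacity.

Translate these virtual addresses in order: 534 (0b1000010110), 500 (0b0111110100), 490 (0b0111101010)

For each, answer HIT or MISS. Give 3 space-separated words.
vaddr=534: (2,0) not in TLB -> MISS, insert
vaddr=500: (1,7) not in TLB -> MISS, insert
vaddr=490: (1,7) in TLB -> HIT

Answer: MISS MISS HIT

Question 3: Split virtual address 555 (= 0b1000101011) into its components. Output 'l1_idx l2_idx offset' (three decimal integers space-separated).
Answer: 2 1 11

Derivation:
vaddr = 555 = 0b1000101011
  top 2 bits -> l1_idx = 2
  next 3 bits -> l2_idx = 1
  bottom 5 bits -> offset = 11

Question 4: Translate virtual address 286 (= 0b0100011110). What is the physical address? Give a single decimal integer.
vaddr = 286 = 0b0100011110
Split: l1_idx=1, l2_idx=0, offset=30
L1[1] = 2
L2[2][0] = 93
paddr = 93 * 32 + 30 = 3006

Answer: 3006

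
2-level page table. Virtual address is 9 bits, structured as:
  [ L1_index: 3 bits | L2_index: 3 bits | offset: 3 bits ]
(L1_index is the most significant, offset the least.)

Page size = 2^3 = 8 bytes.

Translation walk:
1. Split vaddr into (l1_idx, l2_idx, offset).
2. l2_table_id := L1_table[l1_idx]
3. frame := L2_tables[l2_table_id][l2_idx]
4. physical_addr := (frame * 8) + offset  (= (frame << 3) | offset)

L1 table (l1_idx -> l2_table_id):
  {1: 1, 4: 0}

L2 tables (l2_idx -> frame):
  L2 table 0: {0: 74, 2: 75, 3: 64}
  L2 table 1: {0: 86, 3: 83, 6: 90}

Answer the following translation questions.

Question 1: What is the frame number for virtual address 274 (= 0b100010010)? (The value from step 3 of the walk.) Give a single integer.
Answer: 75

Derivation:
vaddr = 274: l1_idx=4, l2_idx=2
L1[4] = 0; L2[0][2] = 75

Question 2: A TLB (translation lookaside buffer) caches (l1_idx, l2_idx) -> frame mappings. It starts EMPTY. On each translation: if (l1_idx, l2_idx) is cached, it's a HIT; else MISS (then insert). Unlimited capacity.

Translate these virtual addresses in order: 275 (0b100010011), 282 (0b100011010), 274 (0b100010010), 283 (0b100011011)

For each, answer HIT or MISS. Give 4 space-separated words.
vaddr=275: (4,2) not in TLB -> MISS, insert
vaddr=282: (4,3) not in TLB -> MISS, insert
vaddr=274: (4,2) in TLB -> HIT
vaddr=283: (4,3) in TLB -> HIT

Answer: MISS MISS HIT HIT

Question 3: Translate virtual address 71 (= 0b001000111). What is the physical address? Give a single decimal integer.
Answer: 695

Derivation:
vaddr = 71 = 0b001000111
Split: l1_idx=1, l2_idx=0, offset=7
L1[1] = 1
L2[1][0] = 86
paddr = 86 * 8 + 7 = 695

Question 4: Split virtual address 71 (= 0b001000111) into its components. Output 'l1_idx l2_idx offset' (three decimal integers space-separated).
Answer: 1 0 7

Derivation:
vaddr = 71 = 0b001000111
  top 3 bits -> l1_idx = 1
  next 3 bits -> l2_idx = 0
  bottom 3 bits -> offset = 7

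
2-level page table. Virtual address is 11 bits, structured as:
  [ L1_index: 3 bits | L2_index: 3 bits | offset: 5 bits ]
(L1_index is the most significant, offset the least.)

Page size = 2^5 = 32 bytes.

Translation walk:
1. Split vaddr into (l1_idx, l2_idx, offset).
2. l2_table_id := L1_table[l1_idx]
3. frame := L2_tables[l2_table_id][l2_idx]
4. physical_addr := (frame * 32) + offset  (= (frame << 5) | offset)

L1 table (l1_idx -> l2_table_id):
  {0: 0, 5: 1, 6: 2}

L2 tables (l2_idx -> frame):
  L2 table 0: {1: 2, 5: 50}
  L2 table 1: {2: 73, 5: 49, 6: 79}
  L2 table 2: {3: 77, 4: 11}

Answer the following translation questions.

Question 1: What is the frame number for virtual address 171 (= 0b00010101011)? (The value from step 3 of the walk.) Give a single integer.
Answer: 50

Derivation:
vaddr = 171: l1_idx=0, l2_idx=5
L1[0] = 0; L2[0][5] = 50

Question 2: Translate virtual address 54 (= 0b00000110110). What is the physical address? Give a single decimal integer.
vaddr = 54 = 0b00000110110
Split: l1_idx=0, l2_idx=1, offset=22
L1[0] = 0
L2[0][1] = 2
paddr = 2 * 32 + 22 = 86

Answer: 86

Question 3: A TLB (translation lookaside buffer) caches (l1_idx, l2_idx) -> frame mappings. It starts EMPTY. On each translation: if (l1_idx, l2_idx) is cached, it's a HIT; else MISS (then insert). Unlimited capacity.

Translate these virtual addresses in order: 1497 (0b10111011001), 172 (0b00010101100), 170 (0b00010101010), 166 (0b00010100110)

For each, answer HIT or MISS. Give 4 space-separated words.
Answer: MISS MISS HIT HIT

Derivation:
vaddr=1497: (5,6) not in TLB -> MISS, insert
vaddr=172: (0,5) not in TLB -> MISS, insert
vaddr=170: (0,5) in TLB -> HIT
vaddr=166: (0,5) in TLB -> HIT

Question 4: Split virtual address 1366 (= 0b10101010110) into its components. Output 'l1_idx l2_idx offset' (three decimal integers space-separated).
vaddr = 1366 = 0b10101010110
  top 3 bits -> l1_idx = 5
  next 3 bits -> l2_idx = 2
  bottom 5 bits -> offset = 22

Answer: 5 2 22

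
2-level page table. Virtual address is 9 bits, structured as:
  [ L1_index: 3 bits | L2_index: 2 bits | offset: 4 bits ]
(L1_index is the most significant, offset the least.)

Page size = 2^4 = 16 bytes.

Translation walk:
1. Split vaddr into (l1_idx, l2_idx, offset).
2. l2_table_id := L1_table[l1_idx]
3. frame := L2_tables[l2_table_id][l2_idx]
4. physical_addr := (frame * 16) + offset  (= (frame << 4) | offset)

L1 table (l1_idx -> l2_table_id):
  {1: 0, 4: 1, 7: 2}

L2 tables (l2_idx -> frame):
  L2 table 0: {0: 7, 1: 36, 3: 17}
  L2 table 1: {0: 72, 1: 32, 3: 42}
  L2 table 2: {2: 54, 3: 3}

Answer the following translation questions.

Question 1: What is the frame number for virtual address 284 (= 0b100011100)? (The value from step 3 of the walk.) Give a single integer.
vaddr = 284: l1_idx=4, l2_idx=1
L1[4] = 1; L2[1][1] = 32

Answer: 32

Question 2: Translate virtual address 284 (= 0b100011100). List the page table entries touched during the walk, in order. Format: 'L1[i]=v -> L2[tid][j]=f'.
vaddr = 284 = 0b100011100
Split: l1_idx=4, l2_idx=1, offset=12

Answer: L1[4]=1 -> L2[1][1]=32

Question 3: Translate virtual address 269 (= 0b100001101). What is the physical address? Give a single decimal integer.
vaddr = 269 = 0b100001101
Split: l1_idx=4, l2_idx=0, offset=13
L1[4] = 1
L2[1][0] = 72
paddr = 72 * 16 + 13 = 1165

Answer: 1165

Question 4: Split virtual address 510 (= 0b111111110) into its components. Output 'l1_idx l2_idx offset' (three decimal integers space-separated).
vaddr = 510 = 0b111111110
  top 3 bits -> l1_idx = 7
  next 2 bits -> l2_idx = 3
  bottom 4 bits -> offset = 14

Answer: 7 3 14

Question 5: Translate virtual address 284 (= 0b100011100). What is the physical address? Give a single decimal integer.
vaddr = 284 = 0b100011100
Split: l1_idx=4, l2_idx=1, offset=12
L1[4] = 1
L2[1][1] = 32
paddr = 32 * 16 + 12 = 524

Answer: 524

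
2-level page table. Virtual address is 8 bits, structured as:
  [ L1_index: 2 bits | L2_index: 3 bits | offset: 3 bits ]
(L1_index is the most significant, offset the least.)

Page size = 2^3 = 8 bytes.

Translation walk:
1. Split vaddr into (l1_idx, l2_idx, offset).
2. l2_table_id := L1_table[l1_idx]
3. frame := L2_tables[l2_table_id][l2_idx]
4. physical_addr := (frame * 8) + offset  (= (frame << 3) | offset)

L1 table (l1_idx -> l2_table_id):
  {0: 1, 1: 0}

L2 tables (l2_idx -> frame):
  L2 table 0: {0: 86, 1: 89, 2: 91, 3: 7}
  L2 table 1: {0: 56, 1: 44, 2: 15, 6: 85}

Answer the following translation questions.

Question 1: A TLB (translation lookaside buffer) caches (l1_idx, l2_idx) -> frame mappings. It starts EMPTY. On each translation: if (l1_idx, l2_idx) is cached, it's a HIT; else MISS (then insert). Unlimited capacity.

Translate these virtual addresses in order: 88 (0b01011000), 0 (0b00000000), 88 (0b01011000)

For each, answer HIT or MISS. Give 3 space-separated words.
Answer: MISS MISS HIT

Derivation:
vaddr=88: (1,3) not in TLB -> MISS, insert
vaddr=0: (0,0) not in TLB -> MISS, insert
vaddr=88: (1,3) in TLB -> HIT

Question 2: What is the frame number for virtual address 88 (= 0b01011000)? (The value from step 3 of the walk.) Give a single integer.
vaddr = 88: l1_idx=1, l2_idx=3
L1[1] = 0; L2[0][3] = 7

Answer: 7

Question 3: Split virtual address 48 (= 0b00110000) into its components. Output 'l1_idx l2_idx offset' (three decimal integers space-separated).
Answer: 0 6 0

Derivation:
vaddr = 48 = 0b00110000
  top 2 bits -> l1_idx = 0
  next 3 bits -> l2_idx = 6
  bottom 3 bits -> offset = 0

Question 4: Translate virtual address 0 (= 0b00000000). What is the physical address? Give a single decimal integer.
vaddr = 0 = 0b00000000
Split: l1_idx=0, l2_idx=0, offset=0
L1[0] = 1
L2[1][0] = 56
paddr = 56 * 8 + 0 = 448

Answer: 448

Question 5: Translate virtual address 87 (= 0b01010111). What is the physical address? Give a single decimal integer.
Answer: 735

Derivation:
vaddr = 87 = 0b01010111
Split: l1_idx=1, l2_idx=2, offset=7
L1[1] = 0
L2[0][2] = 91
paddr = 91 * 8 + 7 = 735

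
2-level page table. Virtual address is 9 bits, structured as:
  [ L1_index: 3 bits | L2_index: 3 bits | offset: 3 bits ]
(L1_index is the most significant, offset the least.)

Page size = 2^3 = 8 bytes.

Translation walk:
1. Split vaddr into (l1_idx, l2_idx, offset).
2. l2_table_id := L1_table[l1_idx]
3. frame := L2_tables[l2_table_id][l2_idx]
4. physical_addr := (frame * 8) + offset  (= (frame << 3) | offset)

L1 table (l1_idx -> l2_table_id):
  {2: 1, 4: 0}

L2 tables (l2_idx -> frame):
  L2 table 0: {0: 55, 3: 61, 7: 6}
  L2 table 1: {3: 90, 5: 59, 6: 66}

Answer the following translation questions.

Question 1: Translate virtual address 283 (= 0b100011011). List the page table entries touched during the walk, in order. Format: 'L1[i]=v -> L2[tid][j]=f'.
vaddr = 283 = 0b100011011
Split: l1_idx=4, l2_idx=3, offset=3

Answer: L1[4]=0 -> L2[0][3]=61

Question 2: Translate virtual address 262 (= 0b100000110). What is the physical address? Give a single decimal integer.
Answer: 446

Derivation:
vaddr = 262 = 0b100000110
Split: l1_idx=4, l2_idx=0, offset=6
L1[4] = 0
L2[0][0] = 55
paddr = 55 * 8 + 6 = 446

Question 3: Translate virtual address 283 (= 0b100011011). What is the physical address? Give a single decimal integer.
vaddr = 283 = 0b100011011
Split: l1_idx=4, l2_idx=3, offset=3
L1[4] = 0
L2[0][3] = 61
paddr = 61 * 8 + 3 = 491

Answer: 491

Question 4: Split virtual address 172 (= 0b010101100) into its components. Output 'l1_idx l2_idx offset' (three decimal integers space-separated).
vaddr = 172 = 0b010101100
  top 3 bits -> l1_idx = 2
  next 3 bits -> l2_idx = 5
  bottom 3 bits -> offset = 4

Answer: 2 5 4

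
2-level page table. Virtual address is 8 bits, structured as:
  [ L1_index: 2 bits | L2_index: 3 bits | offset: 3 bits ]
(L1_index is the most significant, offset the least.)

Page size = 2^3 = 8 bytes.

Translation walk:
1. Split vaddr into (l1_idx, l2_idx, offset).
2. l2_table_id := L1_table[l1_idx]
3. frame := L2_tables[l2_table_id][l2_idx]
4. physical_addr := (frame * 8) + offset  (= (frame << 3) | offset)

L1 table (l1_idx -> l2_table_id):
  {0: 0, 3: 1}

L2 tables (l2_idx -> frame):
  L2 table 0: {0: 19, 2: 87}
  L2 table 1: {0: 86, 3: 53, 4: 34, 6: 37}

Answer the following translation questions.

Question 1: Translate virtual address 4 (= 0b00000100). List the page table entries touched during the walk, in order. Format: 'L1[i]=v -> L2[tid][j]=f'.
Answer: L1[0]=0 -> L2[0][0]=19

Derivation:
vaddr = 4 = 0b00000100
Split: l1_idx=0, l2_idx=0, offset=4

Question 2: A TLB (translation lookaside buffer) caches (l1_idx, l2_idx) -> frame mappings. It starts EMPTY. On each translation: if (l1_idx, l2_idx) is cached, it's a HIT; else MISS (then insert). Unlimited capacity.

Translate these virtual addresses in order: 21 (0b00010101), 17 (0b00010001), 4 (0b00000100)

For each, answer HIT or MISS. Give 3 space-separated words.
vaddr=21: (0,2) not in TLB -> MISS, insert
vaddr=17: (0,2) in TLB -> HIT
vaddr=4: (0,0) not in TLB -> MISS, insert

Answer: MISS HIT MISS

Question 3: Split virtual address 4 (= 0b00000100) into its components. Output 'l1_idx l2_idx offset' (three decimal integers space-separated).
vaddr = 4 = 0b00000100
  top 2 bits -> l1_idx = 0
  next 3 bits -> l2_idx = 0
  bottom 3 bits -> offset = 4

Answer: 0 0 4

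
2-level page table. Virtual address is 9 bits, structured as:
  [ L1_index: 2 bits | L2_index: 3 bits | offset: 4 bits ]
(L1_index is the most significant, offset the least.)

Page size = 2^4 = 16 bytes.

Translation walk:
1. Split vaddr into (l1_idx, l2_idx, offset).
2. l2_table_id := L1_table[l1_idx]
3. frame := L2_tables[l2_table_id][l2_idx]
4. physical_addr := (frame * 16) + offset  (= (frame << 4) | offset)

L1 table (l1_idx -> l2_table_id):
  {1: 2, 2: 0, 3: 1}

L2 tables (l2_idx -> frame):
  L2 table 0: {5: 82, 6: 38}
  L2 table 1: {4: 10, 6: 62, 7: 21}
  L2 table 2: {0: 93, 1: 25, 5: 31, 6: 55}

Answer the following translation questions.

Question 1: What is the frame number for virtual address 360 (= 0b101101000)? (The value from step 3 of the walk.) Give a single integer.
vaddr = 360: l1_idx=2, l2_idx=6
L1[2] = 0; L2[0][6] = 38

Answer: 38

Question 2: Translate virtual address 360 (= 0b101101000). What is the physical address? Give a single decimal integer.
vaddr = 360 = 0b101101000
Split: l1_idx=2, l2_idx=6, offset=8
L1[2] = 0
L2[0][6] = 38
paddr = 38 * 16 + 8 = 616

Answer: 616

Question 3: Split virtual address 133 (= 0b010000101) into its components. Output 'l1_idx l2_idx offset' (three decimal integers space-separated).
Answer: 1 0 5

Derivation:
vaddr = 133 = 0b010000101
  top 2 bits -> l1_idx = 1
  next 3 bits -> l2_idx = 0
  bottom 4 bits -> offset = 5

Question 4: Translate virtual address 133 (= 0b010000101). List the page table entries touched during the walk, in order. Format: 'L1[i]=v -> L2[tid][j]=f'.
vaddr = 133 = 0b010000101
Split: l1_idx=1, l2_idx=0, offset=5

Answer: L1[1]=2 -> L2[2][0]=93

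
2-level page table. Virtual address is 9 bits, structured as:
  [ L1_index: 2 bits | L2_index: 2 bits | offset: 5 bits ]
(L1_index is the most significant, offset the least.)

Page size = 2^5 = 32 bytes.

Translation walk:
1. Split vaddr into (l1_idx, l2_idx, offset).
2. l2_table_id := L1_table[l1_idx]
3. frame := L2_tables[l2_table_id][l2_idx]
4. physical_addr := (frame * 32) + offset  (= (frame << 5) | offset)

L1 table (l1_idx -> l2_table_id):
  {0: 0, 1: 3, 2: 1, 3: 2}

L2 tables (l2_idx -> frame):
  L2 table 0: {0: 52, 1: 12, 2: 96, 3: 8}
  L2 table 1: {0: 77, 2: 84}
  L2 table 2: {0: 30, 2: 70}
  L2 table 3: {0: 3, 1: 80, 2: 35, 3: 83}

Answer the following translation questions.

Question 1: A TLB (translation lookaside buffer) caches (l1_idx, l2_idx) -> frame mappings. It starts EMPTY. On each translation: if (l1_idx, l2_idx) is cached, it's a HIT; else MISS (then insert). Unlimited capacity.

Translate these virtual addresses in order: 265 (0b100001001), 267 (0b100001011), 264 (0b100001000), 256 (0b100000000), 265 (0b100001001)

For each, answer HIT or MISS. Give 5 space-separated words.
Answer: MISS HIT HIT HIT HIT

Derivation:
vaddr=265: (2,0) not in TLB -> MISS, insert
vaddr=267: (2,0) in TLB -> HIT
vaddr=264: (2,0) in TLB -> HIT
vaddr=256: (2,0) in TLB -> HIT
vaddr=265: (2,0) in TLB -> HIT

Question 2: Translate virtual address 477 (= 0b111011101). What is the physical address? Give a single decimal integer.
vaddr = 477 = 0b111011101
Split: l1_idx=3, l2_idx=2, offset=29
L1[3] = 2
L2[2][2] = 70
paddr = 70 * 32 + 29 = 2269

Answer: 2269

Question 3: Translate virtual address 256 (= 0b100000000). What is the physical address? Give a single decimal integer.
vaddr = 256 = 0b100000000
Split: l1_idx=2, l2_idx=0, offset=0
L1[2] = 1
L2[1][0] = 77
paddr = 77 * 32 + 0 = 2464

Answer: 2464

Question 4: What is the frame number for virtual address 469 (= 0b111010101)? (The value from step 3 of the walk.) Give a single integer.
Answer: 70

Derivation:
vaddr = 469: l1_idx=3, l2_idx=2
L1[3] = 2; L2[2][2] = 70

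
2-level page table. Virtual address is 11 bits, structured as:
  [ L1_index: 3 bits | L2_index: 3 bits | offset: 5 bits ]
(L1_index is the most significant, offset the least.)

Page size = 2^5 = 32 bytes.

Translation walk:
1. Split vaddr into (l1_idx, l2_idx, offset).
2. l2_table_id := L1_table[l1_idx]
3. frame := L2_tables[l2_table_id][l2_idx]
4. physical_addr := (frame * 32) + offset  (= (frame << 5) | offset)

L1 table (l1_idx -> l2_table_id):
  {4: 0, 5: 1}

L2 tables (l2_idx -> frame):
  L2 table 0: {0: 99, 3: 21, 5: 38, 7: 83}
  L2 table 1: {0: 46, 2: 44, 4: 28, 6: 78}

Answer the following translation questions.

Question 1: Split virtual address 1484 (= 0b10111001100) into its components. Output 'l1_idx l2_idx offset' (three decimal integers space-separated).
Answer: 5 6 12

Derivation:
vaddr = 1484 = 0b10111001100
  top 3 bits -> l1_idx = 5
  next 3 bits -> l2_idx = 6
  bottom 5 bits -> offset = 12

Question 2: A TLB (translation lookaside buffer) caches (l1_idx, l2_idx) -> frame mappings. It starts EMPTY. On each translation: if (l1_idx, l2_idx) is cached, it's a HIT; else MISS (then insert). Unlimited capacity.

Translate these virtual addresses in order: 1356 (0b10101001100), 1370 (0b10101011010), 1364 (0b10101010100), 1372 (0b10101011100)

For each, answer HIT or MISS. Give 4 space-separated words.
Answer: MISS HIT HIT HIT

Derivation:
vaddr=1356: (5,2) not in TLB -> MISS, insert
vaddr=1370: (5,2) in TLB -> HIT
vaddr=1364: (5,2) in TLB -> HIT
vaddr=1372: (5,2) in TLB -> HIT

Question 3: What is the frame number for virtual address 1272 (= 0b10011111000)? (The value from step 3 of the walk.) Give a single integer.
Answer: 83

Derivation:
vaddr = 1272: l1_idx=4, l2_idx=7
L1[4] = 0; L2[0][7] = 83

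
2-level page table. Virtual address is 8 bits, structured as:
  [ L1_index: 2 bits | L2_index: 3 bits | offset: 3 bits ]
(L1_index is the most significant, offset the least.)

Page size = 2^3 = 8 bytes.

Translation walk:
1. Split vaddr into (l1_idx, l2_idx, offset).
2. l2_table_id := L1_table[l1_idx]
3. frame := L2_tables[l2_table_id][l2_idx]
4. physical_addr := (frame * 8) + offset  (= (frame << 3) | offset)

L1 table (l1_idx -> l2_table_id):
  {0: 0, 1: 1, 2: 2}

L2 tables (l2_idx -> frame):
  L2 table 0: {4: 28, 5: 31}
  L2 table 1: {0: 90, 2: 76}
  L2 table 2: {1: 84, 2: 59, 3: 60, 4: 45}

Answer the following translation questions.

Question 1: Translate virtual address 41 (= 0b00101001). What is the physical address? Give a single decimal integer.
Answer: 249

Derivation:
vaddr = 41 = 0b00101001
Split: l1_idx=0, l2_idx=5, offset=1
L1[0] = 0
L2[0][5] = 31
paddr = 31 * 8 + 1 = 249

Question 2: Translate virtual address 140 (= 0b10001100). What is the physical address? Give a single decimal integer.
vaddr = 140 = 0b10001100
Split: l1_idx=2, l2_idx=1, offset=4
L1[2] = 2
L2[2][1] = 84
paddr = 84 * 8 + 4 = 676

Answer: 676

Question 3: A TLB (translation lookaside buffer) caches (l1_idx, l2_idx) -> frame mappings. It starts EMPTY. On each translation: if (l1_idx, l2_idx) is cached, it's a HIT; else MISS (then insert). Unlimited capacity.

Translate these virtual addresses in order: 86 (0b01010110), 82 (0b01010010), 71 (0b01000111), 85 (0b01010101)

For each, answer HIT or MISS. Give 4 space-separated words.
Answer: MISS HIT MISS HIT

Derivation:
vaddr=86: (1,2) not in TLB -> MISS, insert
vaddr=82: (1,2) in TLB -> HIT
vaddr=71: (1,0) not in TLB -> MISS, insert
vaddr=85: (1,2) in TLB -> HIT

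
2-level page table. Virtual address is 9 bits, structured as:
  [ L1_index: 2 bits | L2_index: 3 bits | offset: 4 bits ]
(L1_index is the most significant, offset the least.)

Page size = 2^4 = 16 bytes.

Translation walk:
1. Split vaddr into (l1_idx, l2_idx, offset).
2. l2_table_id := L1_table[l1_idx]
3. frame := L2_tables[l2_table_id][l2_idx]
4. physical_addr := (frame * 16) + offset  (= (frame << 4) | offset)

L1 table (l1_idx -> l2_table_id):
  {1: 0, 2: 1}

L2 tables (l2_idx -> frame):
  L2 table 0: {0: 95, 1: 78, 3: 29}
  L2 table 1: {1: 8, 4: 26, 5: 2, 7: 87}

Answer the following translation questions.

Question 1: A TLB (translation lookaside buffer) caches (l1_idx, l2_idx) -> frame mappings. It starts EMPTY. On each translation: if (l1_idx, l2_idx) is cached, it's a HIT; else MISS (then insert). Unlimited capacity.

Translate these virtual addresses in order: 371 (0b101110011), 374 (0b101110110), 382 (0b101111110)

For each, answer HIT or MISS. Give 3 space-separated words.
vaddr=371: (2,7) not in TLB -> MISS, insert
vaddr=374: (2,7) in TLB -> HIT
vaddr=382: (2,7) in TLB -> HIT

Answer: MISS HIT HIT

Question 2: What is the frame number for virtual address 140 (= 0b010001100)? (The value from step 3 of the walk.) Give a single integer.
Answer: 95

Derivation:
vaddr = 140: l1_idx=1, l2_idx=0
L1[1] = 0; L2[0][0] = 95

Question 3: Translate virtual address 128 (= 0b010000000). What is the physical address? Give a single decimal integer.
vaddr = 128 = 0b010000000
Split: l1_idx=1, l2_idx=0, offset=0
L1[1] = 0
L2[0][0] = 95
paddr = 95 * 16 + 0 = 1520

Answer: 1520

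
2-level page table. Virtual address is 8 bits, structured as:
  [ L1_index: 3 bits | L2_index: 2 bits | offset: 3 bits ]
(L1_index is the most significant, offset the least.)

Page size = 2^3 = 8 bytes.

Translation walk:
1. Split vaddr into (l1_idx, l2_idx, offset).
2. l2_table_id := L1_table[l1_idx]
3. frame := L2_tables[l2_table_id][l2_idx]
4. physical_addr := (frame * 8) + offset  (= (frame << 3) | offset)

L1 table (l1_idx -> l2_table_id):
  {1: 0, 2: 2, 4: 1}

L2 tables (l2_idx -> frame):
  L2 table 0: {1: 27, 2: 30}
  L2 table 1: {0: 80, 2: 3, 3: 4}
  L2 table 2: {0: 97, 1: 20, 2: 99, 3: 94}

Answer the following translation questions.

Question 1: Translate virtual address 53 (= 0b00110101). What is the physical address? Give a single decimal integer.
vaddr = 53 = 0b00110101
Split: l1_idx=1, l2_idx=2, offset=5
L1[1] = 0
L2[0][2] = 30
paddr = 30 * 8 + 5 = 245

Answer: 245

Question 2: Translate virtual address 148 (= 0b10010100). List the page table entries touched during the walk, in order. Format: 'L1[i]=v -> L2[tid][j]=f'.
Answer: L1[4]=1 -> L2[1][2]=3

Derivation:
vaddr = 148 = 0b10010100
Split: l1_idx=4, l2_idx=2, offset=4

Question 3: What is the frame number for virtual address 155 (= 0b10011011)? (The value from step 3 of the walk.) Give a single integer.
vaddr = 155: l1_idx=4, l2_idx=3
L1[4] = 1; L2[1][3] = 4

Answer: 4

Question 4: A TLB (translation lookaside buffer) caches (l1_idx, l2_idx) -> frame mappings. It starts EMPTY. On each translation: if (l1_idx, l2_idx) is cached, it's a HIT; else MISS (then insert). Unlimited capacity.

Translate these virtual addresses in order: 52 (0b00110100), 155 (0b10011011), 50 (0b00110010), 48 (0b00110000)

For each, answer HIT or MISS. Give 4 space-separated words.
Answer: MISS MISS HIT HIT

Derivation:
vaddr=52: (1,2) not in TLB -> MISS, insert
vaddr=155: (4,3) not in TLB -> MISS, insert
vaddr=50: (1,2) in TLB -> HIT
vaddr=48: (1,2) in TLB -> HIT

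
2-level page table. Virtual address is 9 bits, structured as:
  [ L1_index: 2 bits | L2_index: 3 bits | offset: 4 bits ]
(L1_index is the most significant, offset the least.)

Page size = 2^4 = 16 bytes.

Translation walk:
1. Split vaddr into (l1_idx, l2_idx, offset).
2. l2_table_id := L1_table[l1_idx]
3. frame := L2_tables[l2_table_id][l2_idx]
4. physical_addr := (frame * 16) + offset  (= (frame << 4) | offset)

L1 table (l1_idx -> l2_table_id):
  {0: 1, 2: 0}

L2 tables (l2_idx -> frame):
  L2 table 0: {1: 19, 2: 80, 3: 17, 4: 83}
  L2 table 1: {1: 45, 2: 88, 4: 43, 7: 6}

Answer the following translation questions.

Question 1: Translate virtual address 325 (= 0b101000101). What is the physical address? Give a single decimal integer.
vaddr = 325 = 0b101000101
Split: l1_idx=2, l2_idx=4, offset=5
L1[2] = 0
L2[0][4] = 83
paddr = 83 * 16 + 5 = 1333

Answer: 1333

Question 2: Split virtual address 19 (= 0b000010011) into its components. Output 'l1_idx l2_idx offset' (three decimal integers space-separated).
Answer: 0 1 3

Derivation:
vaddr = 19 = 0b000010011
  top 2 bits -> l1_idx = 0
  next 3 bits -> l2_idx = 1
  bottom 4 bits -> offset = 3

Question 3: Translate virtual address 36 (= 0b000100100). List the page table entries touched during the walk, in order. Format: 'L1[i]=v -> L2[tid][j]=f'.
Answer: L1[0]=1 -> L2[1][2]=88

Derivation:
vaddr = 36 = 0b000100100
Split: l1_idx=0, l2_idx=2, offset=4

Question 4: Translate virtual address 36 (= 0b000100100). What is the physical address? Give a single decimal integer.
vaddr = 36 = 0b000100100
Split: l1_idx=0, l2_idx=2, offset=4
L1[0] = 1
L2[1][2] = 88
paddr = 88 * 16 + 4 = 1412

Answer: 1412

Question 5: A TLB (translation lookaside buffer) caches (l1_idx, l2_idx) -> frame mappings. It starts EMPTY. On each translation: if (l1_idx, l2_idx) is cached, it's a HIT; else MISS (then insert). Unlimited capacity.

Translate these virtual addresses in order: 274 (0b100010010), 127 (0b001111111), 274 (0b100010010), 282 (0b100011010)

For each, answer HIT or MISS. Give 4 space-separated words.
vaddr=274: (2,1) not in TLB -> MISS, insert
vaddr=127: (0,7) not in TLB -> MISS, insert
vaddr=274: (2,1) in TLB -> HIT
vaddr=282: (2,1) in TLB -> HIT

Answer: MISS MISS HIT HIT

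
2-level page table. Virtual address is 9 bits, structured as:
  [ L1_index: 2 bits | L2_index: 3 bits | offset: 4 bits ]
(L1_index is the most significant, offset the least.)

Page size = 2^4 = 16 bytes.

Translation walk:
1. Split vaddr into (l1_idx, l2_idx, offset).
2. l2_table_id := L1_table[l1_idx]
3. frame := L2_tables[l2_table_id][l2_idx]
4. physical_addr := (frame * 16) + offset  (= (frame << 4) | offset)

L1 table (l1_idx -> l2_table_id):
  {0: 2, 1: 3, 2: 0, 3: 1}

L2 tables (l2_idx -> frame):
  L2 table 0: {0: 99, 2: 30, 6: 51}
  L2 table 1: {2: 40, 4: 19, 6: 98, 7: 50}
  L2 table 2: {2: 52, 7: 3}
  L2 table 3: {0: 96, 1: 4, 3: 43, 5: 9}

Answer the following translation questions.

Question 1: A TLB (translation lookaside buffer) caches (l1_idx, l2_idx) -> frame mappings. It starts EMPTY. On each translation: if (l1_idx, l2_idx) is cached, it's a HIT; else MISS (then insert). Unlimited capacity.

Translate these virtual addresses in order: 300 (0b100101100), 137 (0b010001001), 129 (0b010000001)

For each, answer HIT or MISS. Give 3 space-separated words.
vaddr=300: (2,2) not in TLB -> MISS, insert
vaddr=137: (1,0) not in TLB -> MISS, insert
vaddr=129: (1,0) in TLB -> HIT

Answer: MISS MISS HIT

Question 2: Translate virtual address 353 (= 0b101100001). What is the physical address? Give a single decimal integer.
Answer: 817

Derivation:
vaddr = 353 = 0b101100001
Split: l1_idx=2, l2_idx=6, offset=1
L1[2] = 0
L2[0][6] = 51
paddr = 51 * 16 + 1 = 817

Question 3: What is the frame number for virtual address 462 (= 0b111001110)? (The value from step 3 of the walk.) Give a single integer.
vaddr = 462: l1_idx=3, l2_idx=4
L1[3] = 1; L2[1][4] = 19

Answer: 19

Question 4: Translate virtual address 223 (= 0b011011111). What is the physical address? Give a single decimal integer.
Answer: 159

Derivation:
vaddr = 223 = 0b011011111
Split: l1_idx=1, l2_idx=5, offset=15
L1[1] = 3
L2[3][5] = 9
paddr = 9 * 16 + 15 = 159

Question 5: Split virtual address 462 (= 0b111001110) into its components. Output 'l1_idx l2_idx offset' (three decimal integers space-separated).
Answer: 3 4 14

Derivation:
vaddr = 462 = 0b111001110
  top 2 bits -> l1_idx = 3
  next 3 bits -> l2_idx = 4
  bottom 4 bits -> offset = 14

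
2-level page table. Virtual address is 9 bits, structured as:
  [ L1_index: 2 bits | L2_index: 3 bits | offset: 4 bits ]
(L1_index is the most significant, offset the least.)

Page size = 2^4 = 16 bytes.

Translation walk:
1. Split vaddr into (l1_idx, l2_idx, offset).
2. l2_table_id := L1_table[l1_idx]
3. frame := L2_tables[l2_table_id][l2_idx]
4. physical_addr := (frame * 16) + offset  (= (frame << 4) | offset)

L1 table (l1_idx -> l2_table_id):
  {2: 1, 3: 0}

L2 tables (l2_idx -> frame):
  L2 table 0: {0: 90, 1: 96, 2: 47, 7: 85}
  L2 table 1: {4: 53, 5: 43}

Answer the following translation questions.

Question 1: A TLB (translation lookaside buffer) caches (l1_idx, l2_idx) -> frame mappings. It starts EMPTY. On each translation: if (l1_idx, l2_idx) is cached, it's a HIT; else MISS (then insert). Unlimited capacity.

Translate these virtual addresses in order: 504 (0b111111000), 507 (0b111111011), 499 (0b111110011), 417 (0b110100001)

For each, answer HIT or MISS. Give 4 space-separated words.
Answer: MISS HIT HIT MISS

Derivation:
vaddr=504: (3,7) not in TLB -> MISS, insert
vaddr=507: (3,7) in TLB -> HIT
vaddr=499: (3,7) in TLB -> HIT
vaddr=417: (3,2) not in TLB -> MISS, insert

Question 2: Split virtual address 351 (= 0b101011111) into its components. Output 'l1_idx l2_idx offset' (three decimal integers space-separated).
Answer: 2 5 15

Derivation:
vaddr = 351 = 0b101011111
  top 2 bits -> l1_idx = 2
  next 3 bits -> l2_idx = 5
  bottom 4 bits -> offset = 15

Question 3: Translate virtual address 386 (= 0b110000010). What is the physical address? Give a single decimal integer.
Answer: 1442

Derivation:
vaddr = 386 = 0b110000010
Split: l1_idx=3, l2_idx=0, offset=2
L1[3] = 0
L2[0][0] = 90
paddr = 90 * 16 + 2 = 1442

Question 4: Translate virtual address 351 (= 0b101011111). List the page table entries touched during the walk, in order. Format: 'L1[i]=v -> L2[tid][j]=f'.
Answer: L1[2]=1 -> L2[1][5]=43

Derivation:
vaddr = 351 = 0b101011111
Split: l1_idx=2, l2_idx=5, offset=15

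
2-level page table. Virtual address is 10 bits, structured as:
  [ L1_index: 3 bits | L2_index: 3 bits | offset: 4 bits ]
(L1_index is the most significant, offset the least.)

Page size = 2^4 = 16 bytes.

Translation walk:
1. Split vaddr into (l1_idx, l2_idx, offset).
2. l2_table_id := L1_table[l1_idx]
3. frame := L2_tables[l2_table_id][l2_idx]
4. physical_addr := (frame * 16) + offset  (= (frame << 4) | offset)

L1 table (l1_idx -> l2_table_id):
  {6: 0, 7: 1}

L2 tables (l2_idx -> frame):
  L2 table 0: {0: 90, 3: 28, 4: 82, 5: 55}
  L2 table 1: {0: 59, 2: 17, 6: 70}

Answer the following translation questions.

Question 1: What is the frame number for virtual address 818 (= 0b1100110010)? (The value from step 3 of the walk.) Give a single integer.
Answer: 28

Derivation:
vaddr = 818: l1_idx=6, l2_idx=3
L1[6] = 0; L2[0][3] = 28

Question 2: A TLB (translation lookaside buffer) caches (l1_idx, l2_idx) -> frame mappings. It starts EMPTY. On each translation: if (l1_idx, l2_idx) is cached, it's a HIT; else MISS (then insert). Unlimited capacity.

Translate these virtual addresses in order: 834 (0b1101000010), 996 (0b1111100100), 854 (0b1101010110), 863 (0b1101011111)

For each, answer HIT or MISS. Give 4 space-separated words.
vaddr=834: (6,4) not in TLB -> MISS, insert
vaddr=996: (7,6) not in TLB -> MISS, insert
vaddr=854: (6,5) not in TLB -> MISS, insert
vaddr=863: (6,5) in TLB -> HIT

Answer: MISS MISS MISS HIT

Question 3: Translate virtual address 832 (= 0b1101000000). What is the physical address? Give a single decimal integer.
vaddr = 832 = 0b1101000000
Split: l1_idx=6, l2_idx=4, offset=0
L1[6] = 0
L2[0][4] = 82
paddr = 82 * 16 + 0 = 1312

Answer: 1312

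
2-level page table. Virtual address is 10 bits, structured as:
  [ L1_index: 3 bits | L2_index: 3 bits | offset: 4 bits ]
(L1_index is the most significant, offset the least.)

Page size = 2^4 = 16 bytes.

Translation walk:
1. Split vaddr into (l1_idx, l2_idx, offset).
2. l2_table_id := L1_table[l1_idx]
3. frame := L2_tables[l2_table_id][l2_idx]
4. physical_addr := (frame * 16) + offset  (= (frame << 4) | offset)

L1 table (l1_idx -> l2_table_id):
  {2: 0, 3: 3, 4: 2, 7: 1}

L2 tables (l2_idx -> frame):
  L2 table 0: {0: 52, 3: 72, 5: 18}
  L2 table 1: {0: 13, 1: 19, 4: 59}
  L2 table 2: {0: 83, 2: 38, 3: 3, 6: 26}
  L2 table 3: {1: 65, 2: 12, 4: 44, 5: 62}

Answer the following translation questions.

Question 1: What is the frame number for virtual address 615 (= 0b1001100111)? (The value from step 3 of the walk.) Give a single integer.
Answer: 26

Derivation:
vaddr = 615: l1_idx=4, l2_idx=6
L1[4] = 2; L2[2][6] = 26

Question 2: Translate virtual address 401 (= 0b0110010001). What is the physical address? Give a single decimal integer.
Answer: 1041

Derivation:
vaddr = 401 = 0b0110010001
Split: l1_idx=3, l2_idx=1, offset=1
L1[3] = 3
L2[3][1] = 65
paddr = 65 * 16 + 1 = 1041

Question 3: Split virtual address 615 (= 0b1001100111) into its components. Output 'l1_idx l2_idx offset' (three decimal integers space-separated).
vaddr = 615 = 0b1001100111
  top 3 bits -> l1_idx = 4
  next 3 bits -> l2_idx = 6
  bottom 4 bits -> offset = 7

Answer: 4 6 7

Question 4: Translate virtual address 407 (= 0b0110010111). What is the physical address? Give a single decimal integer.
Answer: 1047

Derivation:
vaddr = 407 = 0b0110010111
Split: l1_idx=3, l2_idx=1, offset=7
L1[3] = 3
L2[3][1] = 65
paddr = 65 * 16 + 7 = 1047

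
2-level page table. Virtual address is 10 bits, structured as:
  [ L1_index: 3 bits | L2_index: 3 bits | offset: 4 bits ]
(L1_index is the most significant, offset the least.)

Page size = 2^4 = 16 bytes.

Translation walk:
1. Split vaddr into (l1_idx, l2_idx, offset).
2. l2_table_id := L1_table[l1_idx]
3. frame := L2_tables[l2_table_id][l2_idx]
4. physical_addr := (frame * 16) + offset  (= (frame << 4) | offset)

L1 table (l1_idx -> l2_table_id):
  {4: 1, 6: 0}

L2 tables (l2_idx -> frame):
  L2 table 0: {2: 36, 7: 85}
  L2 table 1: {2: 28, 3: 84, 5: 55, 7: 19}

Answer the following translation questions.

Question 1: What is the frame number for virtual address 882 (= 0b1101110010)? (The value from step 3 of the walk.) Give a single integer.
vaddr = 882: l1_idx=6, l2_idx=7
L1[6] = 0; L2[0][7] = 85

Answer: 85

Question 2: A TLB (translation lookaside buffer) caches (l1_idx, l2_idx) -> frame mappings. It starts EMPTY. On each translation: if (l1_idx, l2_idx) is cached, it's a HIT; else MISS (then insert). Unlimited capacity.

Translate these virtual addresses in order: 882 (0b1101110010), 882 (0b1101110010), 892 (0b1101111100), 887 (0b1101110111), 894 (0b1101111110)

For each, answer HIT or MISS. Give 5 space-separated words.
Answer: MISS HIT HIT HIT HIT

Derivation:
vaddr=882: (6,7) not in TLB -> MISS, insert
vaddr=882: (6,7) in TLB -> HIT
vaddr=892: (6,7) in TLB -> HIT
vaddr=887: (6,7) in TLB -> HIT
vaddr=894: (6,7) in TLB -> HIT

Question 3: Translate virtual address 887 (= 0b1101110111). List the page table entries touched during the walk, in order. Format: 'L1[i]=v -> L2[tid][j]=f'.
vaddr = 887 = 0b1101110111
Split: l1_idx=6, l2_idx=7, offset=7

Answer: L1[6]=0 -> L2[0][7]=85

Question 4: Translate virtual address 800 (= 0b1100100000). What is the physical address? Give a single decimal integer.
vaddr = 800 = 0b1100100000
Split: l1_idx=6, l2_idx=2, offset=0
L1[6] = 0
L2[0][2] = 36
paddr = 36 * 16 + 0 = 576

Answer: 576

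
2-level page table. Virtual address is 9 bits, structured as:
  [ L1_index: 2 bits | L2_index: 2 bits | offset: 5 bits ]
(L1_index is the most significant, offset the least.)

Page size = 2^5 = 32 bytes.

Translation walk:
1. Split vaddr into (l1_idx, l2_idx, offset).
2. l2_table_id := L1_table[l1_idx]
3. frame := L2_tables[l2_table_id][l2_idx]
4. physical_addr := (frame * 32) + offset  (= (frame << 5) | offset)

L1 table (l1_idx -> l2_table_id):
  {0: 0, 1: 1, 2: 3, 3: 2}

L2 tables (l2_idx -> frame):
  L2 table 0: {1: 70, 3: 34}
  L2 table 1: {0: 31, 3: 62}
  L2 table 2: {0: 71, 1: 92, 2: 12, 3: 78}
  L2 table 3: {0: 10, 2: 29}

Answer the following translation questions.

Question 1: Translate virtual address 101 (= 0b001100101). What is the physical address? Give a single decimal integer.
Answer: 1093

Derivation:
vaddr = 101 = 0b001100101
Split: l1_idx=0, l2_idx=3, offset=5
L1[0] = 0
L2[0][3] = 34
paddr = 34 * 32 + 5 = 1093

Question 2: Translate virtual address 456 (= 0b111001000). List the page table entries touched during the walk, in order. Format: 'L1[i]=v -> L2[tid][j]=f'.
Answer: L1[3]=2 -> L2[2][2]=12

Derivation:
vaddr = 456 = 0b111001000
Split: l1_idx=3, l2_idx=2, offset=8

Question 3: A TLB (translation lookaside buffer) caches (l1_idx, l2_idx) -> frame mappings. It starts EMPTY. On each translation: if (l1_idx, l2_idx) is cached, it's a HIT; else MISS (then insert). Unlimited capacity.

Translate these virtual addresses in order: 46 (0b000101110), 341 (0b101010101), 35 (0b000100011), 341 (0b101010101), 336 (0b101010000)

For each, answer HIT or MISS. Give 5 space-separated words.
vaddr=46: (0,1) not in TLB -> MISS, insert
vaddr=341: (2,2) not in TLB -> MISS, insert
vaddr=35: (0,1) in TLB -> HIT
vaddr=341: (2,2) in TLB -> HIT
vaddr=336: (2,2) in TLB -> HIT

Answer: MISS MISS HIT HIT HIT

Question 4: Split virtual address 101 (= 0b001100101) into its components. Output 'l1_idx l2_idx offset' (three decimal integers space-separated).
vaddr = 101 = 0b001100101
  top 2 bits -> l1_idx = 0
  next 2 bits -> l2_idx = 3
  bottom 5 bits -> offset = 5

Answer: 0 3 5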